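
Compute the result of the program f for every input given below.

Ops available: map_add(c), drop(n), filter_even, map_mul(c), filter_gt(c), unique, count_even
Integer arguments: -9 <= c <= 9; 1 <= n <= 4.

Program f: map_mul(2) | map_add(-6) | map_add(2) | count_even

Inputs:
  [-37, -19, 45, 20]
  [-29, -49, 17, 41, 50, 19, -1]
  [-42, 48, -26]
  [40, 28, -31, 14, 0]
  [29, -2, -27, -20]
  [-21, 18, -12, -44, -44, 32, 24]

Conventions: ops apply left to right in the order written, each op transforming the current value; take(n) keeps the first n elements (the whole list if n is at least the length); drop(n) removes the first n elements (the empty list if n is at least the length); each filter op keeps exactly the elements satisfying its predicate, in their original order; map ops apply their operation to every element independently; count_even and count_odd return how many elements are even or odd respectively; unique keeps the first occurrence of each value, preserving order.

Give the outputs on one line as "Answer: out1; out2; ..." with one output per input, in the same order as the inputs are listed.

Execution, op by op:
  [-37, -19, 45, 20] -> [-74, -38, 90, 40] -> [-80, -44, 84, 34] -> [-78, -42, 86, 36] -> 4
  [-29, -49, 17, 41, 50, 19, -1] -> [-58, -98, 34, 82, 100, 38, -2] -> [-64, -104, 28, 76, 94, 32, -8] -> [-62, -102, 30, 78, 96, 34, -6] -> 7
  [-42, 48, -26] -> [-84, 96, -52] -> [-90, 90, -58] -> [-88, 92, -56] -> 3
  [40, 28, -31, 14, 0] -> [80, 56, -62, 28, 0] -> [74, 50, -68, 22, -6] -> [76, 52, -66, 24, -4] -> 5
  [29, -2, -27, -20] -> [58, -4, -54, -40] -> [52, -10, -60, -46] -> [54, -8, -58, -44] -> 4
  [-21, 18, -12, -44, -44, 32, 24] -> [-42, 36, -24, -88, -88, 64, 48] -> [-48, 30, -30, -94, -94, 58, 42] -> [-46, 32, -28, -92, -92, 60, 44] -> 7

4; 7; 3; 5; 4; 7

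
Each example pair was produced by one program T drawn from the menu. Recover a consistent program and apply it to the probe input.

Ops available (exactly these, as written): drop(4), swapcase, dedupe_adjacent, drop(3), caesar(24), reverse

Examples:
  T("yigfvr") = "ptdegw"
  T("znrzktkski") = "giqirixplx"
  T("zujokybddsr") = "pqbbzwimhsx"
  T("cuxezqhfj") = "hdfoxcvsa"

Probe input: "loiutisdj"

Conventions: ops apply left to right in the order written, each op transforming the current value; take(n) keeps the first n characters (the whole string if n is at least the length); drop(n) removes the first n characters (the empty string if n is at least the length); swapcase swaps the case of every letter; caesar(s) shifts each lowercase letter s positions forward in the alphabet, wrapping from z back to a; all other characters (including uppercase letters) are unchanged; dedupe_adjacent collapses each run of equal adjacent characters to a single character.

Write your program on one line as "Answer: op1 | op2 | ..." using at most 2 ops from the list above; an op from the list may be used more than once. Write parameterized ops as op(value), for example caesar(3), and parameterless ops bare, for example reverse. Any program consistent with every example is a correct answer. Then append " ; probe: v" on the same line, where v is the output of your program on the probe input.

caesar(24) | reverse ; probe: "hbqgrsgmj"

Check, running the answer program on each example:
  "yigfvr" -> "wgedtp" -> "ptdegw"
  "znrzktkski" -> "xlpxiriqig" -> "giqirixplx"
  "zujokybddsr" -> "xshmiwzbbqp" -> "pqbbzwimhsx"
  "cuxezqhfj" -> "asvcxofdh" -> "hdfoxcvsa"
  probe: "loiutisdj" -> "jmgsrgqbh" -> "hbqgrsgmj"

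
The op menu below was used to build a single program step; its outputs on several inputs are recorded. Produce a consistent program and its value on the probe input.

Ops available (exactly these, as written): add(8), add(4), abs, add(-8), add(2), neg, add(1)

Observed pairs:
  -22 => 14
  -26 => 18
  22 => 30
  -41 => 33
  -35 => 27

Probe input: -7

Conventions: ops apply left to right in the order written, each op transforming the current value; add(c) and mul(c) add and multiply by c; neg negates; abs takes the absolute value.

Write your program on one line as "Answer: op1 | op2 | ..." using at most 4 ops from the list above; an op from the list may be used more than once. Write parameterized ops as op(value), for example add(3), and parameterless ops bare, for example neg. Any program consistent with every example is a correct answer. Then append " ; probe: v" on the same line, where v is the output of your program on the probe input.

neg | add(-8) | abs ; probe: 1

Check, running the answer program on each example:
  -22 -> 22 -> 14 -> 14
  -26 -> 26 -> 18 -> 18
  22 -> -22 -> -30 -> 30
  -41 -> 41 -> 33 -> 33
  -35 -> 35 -> 27 -> 27
  probe: -7 -> 7 -> -1 -> 1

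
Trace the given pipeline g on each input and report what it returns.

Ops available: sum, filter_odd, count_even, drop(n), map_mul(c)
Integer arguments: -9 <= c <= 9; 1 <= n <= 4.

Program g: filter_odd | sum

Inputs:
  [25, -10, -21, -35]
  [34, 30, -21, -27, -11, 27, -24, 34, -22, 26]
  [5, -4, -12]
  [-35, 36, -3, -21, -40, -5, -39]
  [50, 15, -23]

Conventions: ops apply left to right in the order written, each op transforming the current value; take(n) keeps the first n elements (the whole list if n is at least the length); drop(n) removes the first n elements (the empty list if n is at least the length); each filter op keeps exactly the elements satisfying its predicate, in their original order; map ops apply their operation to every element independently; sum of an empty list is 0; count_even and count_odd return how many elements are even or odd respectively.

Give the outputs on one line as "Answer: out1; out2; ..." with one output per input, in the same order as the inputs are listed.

Execution, op by op:
  [25, -10, -21, -35] -> [25, -21, -35] -> -31
  [34, 30, -21, -27, -11, 27, -24, 34, -22, 26] -> [-21, -27, -11, 27] -> -32
  [5, -4, -12] -> [5] -> 5
  [-35, 36, -3, -21, -40, -5, -39] -> [-35, -3, -21, -5, -39] -> -103
  [50, 15, -23] -> [15, -23] -> -8

-31; -32; 5; -103; -8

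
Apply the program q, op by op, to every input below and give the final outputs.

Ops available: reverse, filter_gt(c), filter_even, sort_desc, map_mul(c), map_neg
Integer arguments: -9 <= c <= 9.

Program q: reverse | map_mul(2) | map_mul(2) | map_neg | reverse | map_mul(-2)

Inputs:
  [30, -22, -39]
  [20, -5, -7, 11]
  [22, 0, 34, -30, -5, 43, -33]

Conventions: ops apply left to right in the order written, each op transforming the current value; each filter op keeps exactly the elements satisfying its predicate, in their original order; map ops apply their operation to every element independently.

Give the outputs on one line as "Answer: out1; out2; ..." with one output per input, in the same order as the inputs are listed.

Execution, op by op:
  [30, -22, -39] -> [-39, -22, 30] -> [-78, -44, 60] -> [-156, -88, 120] -> [156, 88, -120] -> [-120, 88, 156] -> [240, -176, -312]
  [20, -5, -7, 11] -> [11, -7, -5, 20] -> [22, -14, -10, 40] -> [44, -28, -20, 80] -> [-44, 28, 20, -80] -> [-80, 20, 28, -44] -> [160, -40, -56, 88]
  [22, 0, 34, -30, -5, 43, -33] -> [-33, 43, -5, -30, 34, 0, 22] -> [-66, 86, -10, -60, 68, 0, 44] -> [-132, 172, -20, -120, 136, 0, 88] -> [132, -172, 20, 120, -136, 0, -88] -> [-88, 0, -136, 120, 20, -172, 132] -> [176, 0, 272, -240, -40, 344, -264]

[240, -176, -312]; [160, -40, -56, 88]; [176, 0, 272, -240, -40, 344, -264]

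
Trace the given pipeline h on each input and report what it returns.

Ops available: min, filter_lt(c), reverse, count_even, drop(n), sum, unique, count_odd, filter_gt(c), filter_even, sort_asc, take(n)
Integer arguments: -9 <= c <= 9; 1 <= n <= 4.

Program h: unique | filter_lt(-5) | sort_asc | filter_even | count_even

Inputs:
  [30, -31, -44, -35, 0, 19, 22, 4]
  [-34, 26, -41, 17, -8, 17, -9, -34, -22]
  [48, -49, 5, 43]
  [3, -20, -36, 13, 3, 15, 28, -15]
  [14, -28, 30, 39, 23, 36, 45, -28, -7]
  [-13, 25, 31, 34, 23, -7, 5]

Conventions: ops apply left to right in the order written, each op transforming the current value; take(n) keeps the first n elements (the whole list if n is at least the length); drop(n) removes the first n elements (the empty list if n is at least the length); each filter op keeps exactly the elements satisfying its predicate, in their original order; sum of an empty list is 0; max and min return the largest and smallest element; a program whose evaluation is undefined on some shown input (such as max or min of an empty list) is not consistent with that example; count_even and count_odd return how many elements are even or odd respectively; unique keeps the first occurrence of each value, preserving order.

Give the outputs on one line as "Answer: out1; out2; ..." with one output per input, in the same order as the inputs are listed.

1; 3; 0; 2; 1; 0

Execution, op by op:
  [30, -31, -44, -35, 0, 19, 22, 4] -> [30, -31, -44, -35, 0, 19, 22, 4] -> [-31, -44, -35] -> [-44, -35, -31] -> [-44] -> 1
  [-34, 26, -41, 17, -8, 17, -9, -34, -22] -> [-34, 26, -41, 17, -8, -9, -22] -> [-34, -41, -8, -9, -22] -> [-41, -34, -22, -9, -8] -> [-34, -22, -8] -> 3
  [48, -49, 5, 43] -> [48, -49, 5, 43] -> [-49] -> [-49] -> [] -> 0
  [3, -20, -36, 13, 3, 15, 28, -15] -> [3, -20, -36, 13, 15, 28, -15] -> [-20, -36, -15] -> [-36, -20, -15] -> [-36, -20] -> 2
  [14, -28, 30, 39, 23, 36, 45, -28, -7] -> [14, -28, 30, 39, 23, 36, 45, -7] -> [-28, -7] -> [-28, -7] -> [-28] -> 1
  [-13, 25, 31, 34, 23, -7, 5] -> [-13, 25, 31, 34, 23, -7, 5] -> [-13, -7] -> [-13, -7] -> [] -> 0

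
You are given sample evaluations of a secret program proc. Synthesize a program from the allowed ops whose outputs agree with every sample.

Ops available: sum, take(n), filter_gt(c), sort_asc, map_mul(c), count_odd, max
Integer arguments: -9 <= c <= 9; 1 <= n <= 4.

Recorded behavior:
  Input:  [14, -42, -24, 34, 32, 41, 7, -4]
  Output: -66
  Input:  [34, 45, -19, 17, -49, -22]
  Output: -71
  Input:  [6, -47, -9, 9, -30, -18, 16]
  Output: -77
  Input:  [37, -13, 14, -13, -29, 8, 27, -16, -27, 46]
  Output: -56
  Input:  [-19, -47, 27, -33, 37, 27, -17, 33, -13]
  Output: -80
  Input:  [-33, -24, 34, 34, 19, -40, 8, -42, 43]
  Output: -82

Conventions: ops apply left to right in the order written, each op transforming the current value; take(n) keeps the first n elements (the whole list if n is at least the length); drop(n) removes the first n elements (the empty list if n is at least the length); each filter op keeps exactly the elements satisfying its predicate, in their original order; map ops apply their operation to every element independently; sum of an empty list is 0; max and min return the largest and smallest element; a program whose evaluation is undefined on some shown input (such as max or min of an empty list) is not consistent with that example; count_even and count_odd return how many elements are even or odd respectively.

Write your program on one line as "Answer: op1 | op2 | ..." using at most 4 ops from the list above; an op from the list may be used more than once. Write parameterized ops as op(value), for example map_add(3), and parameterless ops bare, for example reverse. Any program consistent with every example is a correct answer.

sort_asc | take(2) | sum

Check, running the answer program on each example:
  [14, -42, -24, 34, 32, 41, 7, -4] -> [-42, -24, -4, 7, 14, 32, 34, 41] -> [-42, -24] -> -66
  [34, 45, -19, 17, -49, -22] -> [-49, -22, -19, 17, 34, 45] -> [-49, -22] -> -71
  [6, -47, -9, 9, -30, -18, 16] -> [-47, -30, -18, -9, 6, 9, 16] -> [-47, -30] -> -77
  [37, -13, 14, -13, -29, 8, 27, -16, -27, 46] -> [-29, -27, -16, -13, -13, 8, 14, 27, 37, 46] -> [-29, -27] -> -56
  [-19, -47, 27, -33, 37, 27, -17, 33, -13] -> [-47, -33, -19, -17, -13, 27, 27, 33, 37] -> [-47, -33] -> -80
  [-33, -24, 34, 34, 19, -40, 8, -42, 43] -> [-42, -40, -33, -24, 8, 19, 34, 34, 43] -> [-42, -40] -> -82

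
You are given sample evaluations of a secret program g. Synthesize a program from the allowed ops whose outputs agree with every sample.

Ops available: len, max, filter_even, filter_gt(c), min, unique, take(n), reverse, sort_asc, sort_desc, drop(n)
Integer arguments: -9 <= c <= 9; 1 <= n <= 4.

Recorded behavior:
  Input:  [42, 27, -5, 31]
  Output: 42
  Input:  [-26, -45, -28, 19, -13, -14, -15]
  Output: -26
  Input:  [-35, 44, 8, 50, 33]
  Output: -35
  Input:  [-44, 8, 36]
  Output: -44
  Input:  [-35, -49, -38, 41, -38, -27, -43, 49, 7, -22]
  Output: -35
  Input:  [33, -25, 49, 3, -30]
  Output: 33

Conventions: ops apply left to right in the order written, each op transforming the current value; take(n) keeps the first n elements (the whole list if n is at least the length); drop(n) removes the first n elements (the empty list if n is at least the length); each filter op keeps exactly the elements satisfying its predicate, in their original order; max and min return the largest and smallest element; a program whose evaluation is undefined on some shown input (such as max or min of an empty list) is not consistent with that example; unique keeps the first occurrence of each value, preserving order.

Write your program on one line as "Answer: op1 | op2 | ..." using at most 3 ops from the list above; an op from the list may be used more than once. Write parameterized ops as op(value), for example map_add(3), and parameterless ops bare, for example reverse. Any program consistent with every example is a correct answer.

take(1) | max

Check, running the answer program on each example:
  [42, 27, -5, 31] -> [42] -> 42
  [-26, -45, -28, 19, -13, -14, -15] -> [-26] -> -26
  [-35, 44, 8, 50, 33] -> [-35] -> -35
  [-44, 8, 36] -> [-44] -> -44
  [-35, -49, -38, 41, -38, -27, -43, 49, 7, -22] -> [-35] -> -35
  [33, -25, 49, 3, -30] -> [33] -> 33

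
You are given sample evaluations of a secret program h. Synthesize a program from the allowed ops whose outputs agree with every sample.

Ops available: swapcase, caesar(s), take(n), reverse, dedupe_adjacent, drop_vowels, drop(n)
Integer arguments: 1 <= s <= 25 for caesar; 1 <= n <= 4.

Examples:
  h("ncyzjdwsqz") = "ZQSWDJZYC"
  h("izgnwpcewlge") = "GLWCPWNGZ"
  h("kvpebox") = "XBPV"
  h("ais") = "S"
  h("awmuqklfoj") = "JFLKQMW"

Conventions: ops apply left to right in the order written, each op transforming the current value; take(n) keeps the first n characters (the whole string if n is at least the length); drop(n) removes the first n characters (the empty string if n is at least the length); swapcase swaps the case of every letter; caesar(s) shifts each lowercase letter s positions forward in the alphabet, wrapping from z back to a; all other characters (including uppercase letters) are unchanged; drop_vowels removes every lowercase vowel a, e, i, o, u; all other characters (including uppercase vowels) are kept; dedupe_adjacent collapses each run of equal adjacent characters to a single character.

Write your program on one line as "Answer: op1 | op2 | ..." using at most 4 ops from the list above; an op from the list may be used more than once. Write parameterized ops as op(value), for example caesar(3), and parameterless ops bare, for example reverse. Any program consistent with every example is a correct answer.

drop(1) | drop_vowels | reverse | swapcase

Check, running the answer program on each example:
  "ncyzjdwsqz" -> "cyzjdwsqz" -> "cyzjdwsqz" -> "zqswdjzyc" -> "ZQSWDJZYC"
  "izgnwpcewlge" -> "zgnwpcewlge" -> "zgnwpcwlg" -> "glwcpwngz" -> "GLWCPWNGZ"
  "kvpebox" -> "vpebox" -> "vpbx" -> "xbpv" -> "XBPV"
  "ais" -> "is" -> "s" -> "s" -> "S"
  "awmuqklfoj" -> "wmuqklfoj" -> "wmqklfj" -> "jflkqmw" -> "JFLKQMW"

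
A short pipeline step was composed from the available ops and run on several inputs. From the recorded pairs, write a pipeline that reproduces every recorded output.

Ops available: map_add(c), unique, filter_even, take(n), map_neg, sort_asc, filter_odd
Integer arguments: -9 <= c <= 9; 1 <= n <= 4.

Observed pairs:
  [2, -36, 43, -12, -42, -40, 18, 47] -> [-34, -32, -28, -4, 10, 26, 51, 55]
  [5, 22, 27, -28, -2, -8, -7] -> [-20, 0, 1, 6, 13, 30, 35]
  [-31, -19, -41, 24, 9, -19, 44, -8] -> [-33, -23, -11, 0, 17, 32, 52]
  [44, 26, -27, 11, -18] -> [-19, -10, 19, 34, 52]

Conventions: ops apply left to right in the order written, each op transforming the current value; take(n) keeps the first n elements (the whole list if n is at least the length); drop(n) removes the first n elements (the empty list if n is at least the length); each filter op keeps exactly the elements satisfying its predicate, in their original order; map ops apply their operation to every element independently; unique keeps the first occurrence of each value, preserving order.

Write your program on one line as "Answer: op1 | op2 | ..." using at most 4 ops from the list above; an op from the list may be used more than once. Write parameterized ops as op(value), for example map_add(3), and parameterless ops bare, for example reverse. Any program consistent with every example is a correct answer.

map_add(6) | sort_asc | unique | map_add(2)

Check, running the answer program on each example:
  [2, -36, 43, -12, -42, -40, 18, 47] -> [8, -30, 49, -6, -36, -34, 24, 53] -> [-36, -34, -30, -6, 8, 24, 49, 53] -> [-36, -34, -30, -6, 8, 24, 49, 53] -> [-34, -32, -28, -4, 10, 26, 51, 55]
  [5, 22, 27, -28, -2, -8, -7] -> [11, 28, 33, -22, 4, -2, -1] -> [-22, -2, -1, 4, 11, 28, 33] -> [-22, -2, -1, 4, 11, 28, 33] -> [-20, 0, 1, 6, 13, 30, 35]
  [-31, -19, -41, 24, 9, -19, 44, -8] -> [-25, -13, -35, 30, 15, -13, 50, -2] -> [-35, -25, -13, -13, -2, 15, 30, 50] -> [-35, -25, -13, -2, 15, 30, 50] -> [-33, -23, -11, 0, 17, 32, 52]
  [44, 26, -27, 11, -18] -> [50, 32, -21, 17, -12] -> [-21, -12, 17, 32, 50] -> [-21, -12, 17, 32, 50] -> [-19, -10, 19, 34, 52]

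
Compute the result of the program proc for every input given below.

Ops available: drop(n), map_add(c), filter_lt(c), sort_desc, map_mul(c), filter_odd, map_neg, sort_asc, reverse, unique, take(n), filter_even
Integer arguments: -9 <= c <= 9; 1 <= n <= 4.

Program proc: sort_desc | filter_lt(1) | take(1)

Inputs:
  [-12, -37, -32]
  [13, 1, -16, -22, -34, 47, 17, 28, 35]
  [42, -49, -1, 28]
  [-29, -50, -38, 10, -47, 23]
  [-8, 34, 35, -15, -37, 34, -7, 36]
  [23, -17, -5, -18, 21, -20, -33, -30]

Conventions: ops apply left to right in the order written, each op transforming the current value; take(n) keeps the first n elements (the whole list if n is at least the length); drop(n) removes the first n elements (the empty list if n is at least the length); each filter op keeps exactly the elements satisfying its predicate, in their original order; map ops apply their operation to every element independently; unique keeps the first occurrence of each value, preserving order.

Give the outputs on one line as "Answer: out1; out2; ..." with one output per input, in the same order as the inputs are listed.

[-12]; [-16]; [-1]; [-29]; [-7]; [-5]

Execution, op by op:
  [-12, -37, -32] -> [-12, -32, -37] -> [-12, -32, -37] -> [-12]
  [13, 1, -16, -22, -34, 47, 17, 28, 35] -> [47, 35, 28, 17, 13, 1, -16, -22, -34] -> [-16, -22, -34] -> [-16]
  [42, -49, -1, 28] -> [42, 28, -1, -49] -> [-1, -49] -> [-1]
  [-29, -50, -38, 10, -47, 23] -> [23, 10, -29, -38, -47, -50] -> [-29, -38, -47, -50] -> [-29]
  [-8, 34, 35, -15, -37, 34, -7, 36] -> [36, 35, 34, 34, -7, -8, -15, -37] -> [-7, -8, -15, -37] -> [-7]
  [23, -17, -5, -18, 21, -20, -33, -30] -> [23, 21, -5, -17, -18, -20, -30, -33] -> [-5, -17, -18, -20, -30, -33] -> [-5]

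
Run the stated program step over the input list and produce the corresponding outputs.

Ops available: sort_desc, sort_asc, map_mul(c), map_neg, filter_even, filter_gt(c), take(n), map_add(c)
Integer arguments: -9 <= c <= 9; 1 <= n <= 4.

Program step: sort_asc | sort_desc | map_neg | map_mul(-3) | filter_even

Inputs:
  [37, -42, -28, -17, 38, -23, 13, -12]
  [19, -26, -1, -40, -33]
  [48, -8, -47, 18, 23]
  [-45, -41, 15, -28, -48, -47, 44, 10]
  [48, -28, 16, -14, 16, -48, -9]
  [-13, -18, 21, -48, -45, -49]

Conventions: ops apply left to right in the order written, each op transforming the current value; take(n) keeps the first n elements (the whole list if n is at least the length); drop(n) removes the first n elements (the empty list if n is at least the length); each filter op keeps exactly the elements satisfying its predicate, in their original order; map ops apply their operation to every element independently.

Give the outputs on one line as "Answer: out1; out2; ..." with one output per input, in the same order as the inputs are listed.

Execution, op by op:
  [37, -42, -28, -17, 38, -23, 13, -12] -> [-42, -28, -23, -17, -12, 13, 37, 38] -> [38, 37, 13, -12, -17, -23, -28, -42] -> [-38, -37, -13, 12, 17, 23, 28, 42] -> [114, 111, 39, -36, -51, -69, -84, -126] -> [114, -36, -84, -126]
  [19, -26, -1, -40, -33] -> [-40, -33, -26, -1, 19] -> [19, -1, -26, -33, -40] -> [-19, 1, 26, 33, 40] -> [57, -3, -78, -99, -120] -> [-78, -120]
  [48, -8, -47, 18, 23] -> [-47, -8, 18, 23, 48] -> [48, 23, 18, -8, -47] -> [-48, -23, -18, 8, 47] -> [144, 69, 54, -24, -141] -> [144, 54, -24]
  [-45, -41, 15, -28, -48, -47, 44, 10] -> [-48, -47, -45, -41, -28, 10, 15, 44] -> [44, 15, 10, -28, -41, -45, -47, -48] -> [-44, -15, -10, 28, 41, 45, 47, 48] -> [132, 45, 30, -84, -123, -135, -141, -144] -> [132, 30, -84, -144]
  [48, -28, 16, -14, 16, -48, -9] -> [-48, -28, -14, -9, 16, 16, 48] -> [48, 16, 16, -9, -14, -28, -48] -> [-48, -16, -16, 9, 14, 28, 48] -> [144, 48, 48, -27, -42, -84, -144] -> [144, 48, 48, -42, -84, -144]
  [-13, -18, 21, -48, -45, -49] -> [-49, -48, -45, -18, -13, 21] -> [21, -13, -18, -45, -48, -49] -> [-21, 13, 18, 45, 48, 49] -> [63, -39, -54, -135, -144, -147] -> [-54, -144]

[114, -36, -84, -126]; [-78, -120]; [144, 54, -24]; [132, 30, -84, -144]; [144, 48, 48, -42, -84, -144]; [-54, -144]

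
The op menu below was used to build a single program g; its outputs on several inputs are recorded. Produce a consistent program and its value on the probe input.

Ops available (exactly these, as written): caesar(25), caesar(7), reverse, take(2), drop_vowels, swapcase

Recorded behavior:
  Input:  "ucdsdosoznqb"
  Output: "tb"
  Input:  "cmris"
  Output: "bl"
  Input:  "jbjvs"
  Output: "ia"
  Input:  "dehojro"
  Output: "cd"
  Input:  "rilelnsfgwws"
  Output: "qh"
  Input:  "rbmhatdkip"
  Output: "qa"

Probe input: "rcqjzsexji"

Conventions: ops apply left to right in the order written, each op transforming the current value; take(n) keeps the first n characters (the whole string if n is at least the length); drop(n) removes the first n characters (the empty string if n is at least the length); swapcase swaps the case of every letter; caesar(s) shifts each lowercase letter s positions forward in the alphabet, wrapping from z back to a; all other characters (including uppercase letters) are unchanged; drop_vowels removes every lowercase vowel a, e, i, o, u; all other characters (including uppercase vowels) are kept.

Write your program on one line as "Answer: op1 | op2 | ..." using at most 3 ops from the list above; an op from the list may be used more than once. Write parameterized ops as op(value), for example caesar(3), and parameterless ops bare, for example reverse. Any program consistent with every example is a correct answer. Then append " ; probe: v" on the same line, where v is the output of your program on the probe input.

caesar(25) | take(2) ; probe: "qb"

Check, running the answer program on each example:
  "ucdsdosoznqb" -> "tbcrcnrnympa" -> "tb"
  "cmris" -> "blqhr" -> "bl"
  "jbjvs" -> "iaiur" -> "ia"
  "dehojro" -> "cdgniqn" -> "cd"
  "rilelnsfgwws" -> "qhkdkmrefvvr" -> "qh"
  "rbmhatdkip" -> "qalgzscjho" -> "qa"
  probe: "rcqjzsexji" -> "qbpiyrdwih" -> "qb"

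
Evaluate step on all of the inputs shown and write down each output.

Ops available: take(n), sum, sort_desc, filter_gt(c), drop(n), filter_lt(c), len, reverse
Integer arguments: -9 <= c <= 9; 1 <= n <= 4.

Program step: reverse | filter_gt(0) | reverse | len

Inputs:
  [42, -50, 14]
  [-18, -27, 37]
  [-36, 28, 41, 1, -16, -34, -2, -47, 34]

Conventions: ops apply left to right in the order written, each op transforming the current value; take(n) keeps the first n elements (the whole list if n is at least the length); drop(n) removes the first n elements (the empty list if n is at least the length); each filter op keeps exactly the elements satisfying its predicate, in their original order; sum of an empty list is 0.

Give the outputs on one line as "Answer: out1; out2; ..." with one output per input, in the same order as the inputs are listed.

2; 1; 4

Execution, op by op:
  [42, -50, 14] -> [14, -50, 42] -> [14, 42] -> [42, 14] -> 2
  [-18, -27, 37] -> [37, -27, -18] -> [37] -> [37] -> 1
  [-36, 28, 41, 1, -16, -34, -2, -47, 34] -> [34, -47, -2, -34, -16, 1, 41, 28, -36] -> [34, 1, 41, 28] -> [28, 41, 1, 34] -> 4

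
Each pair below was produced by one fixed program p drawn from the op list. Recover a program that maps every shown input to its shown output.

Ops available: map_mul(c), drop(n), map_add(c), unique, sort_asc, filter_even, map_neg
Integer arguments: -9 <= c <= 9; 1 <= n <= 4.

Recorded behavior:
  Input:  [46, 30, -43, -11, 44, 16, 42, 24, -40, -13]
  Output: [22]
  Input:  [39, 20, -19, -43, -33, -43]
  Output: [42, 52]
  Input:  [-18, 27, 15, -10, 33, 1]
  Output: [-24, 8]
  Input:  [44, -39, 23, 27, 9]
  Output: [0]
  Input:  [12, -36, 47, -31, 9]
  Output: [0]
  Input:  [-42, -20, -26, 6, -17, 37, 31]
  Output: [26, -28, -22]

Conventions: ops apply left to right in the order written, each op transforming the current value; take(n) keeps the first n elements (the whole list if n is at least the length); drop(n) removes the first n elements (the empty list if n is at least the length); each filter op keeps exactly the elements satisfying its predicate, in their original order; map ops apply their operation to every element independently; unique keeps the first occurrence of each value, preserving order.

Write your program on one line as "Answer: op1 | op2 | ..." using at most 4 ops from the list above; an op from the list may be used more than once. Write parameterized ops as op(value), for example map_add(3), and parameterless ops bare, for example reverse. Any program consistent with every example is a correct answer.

map_neg | map_add(9) | drop(4) | filter_even

Check, running the answer program on each example:
  [46, 30, -43, -11, 44, 16, 42, 24, -40, -13] -> [-46, -30, 43, 11, -44, -16, -42, -24, 40, 13] -> [-37, -21, 52, 20, -35, -7, -33, -15, 49, 22] -> [-35, -7, -33, -15, 49, 22] -> [22]
  [39, 20, -19, -43, -33, -43] -> [-39, -20, 19, 43, 33, 43] -> [-30, -11, 28, 52, 42, 52] -> [42, 52] -> [42, 52]
  [-18, 27, 15, -10, 33, 1] -> [18, -27, -15, 10, -33, -1] -> [27, -18, -6, 19, -24, 8] -> [-24, 8] -> [-24, 8]
  [44, -39, 23, 27, 9] -> [-44, 39, -23, -27, -9] -> [-35, 48, -14, -18, 0] -> [0] -> [0]
  [12, -36, 47, -31, 9] -> [-12, 36, -47, 31, -9] -> [-3, 45, -38, 40, 0] -> [0] -> [0]
  [-42, -20, -26, 6, -17, 37, 31] -> [42, 20, 26, -6, 17, -37, -31] -> [51, 29, 35, 3, 26, -28, -22] -> [26, -28, -22] -> [26, -28, -22]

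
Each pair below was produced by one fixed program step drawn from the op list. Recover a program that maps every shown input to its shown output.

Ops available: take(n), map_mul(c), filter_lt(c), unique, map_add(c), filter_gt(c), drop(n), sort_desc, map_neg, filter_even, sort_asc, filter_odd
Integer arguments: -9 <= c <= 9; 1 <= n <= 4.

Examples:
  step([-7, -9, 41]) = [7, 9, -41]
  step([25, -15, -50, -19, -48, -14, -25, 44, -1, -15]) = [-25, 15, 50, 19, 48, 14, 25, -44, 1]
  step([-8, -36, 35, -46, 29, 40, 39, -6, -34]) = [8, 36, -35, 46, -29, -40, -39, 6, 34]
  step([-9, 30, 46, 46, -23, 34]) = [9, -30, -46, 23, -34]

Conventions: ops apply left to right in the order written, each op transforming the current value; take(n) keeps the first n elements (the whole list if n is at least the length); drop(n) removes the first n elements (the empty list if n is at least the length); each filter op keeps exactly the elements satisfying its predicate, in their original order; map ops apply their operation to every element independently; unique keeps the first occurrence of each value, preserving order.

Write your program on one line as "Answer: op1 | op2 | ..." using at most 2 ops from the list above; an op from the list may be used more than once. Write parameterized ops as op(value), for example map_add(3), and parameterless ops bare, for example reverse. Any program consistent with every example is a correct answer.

unique | map_neg

Check, running the answer program on each example:
  [-7, -9, 41] -> [-7, -9, 41] -> [7, 9, -41]
  [25, -15, -50, -19, -48, -14, -25, 44, -1, -15] -> [25, -15, -50, -19, -48, -14, -25, 44, -1] -> [-25, 15, 50, 19, 48, 14, 25, -44, 1]
  [-8, -36, 35, -46, 29, 40, 39, -6, -34] -> [-8, -36, 35, -46, 29, 40, 39, -6, -34] -> [8, 36, -35, 46, -29, -40, -39, 6, 34]
  [-9, 30, 46, 46, -23, 34] -> [-9, 30, 46, -23, 34] -> [9, -30, -46, 23, -34]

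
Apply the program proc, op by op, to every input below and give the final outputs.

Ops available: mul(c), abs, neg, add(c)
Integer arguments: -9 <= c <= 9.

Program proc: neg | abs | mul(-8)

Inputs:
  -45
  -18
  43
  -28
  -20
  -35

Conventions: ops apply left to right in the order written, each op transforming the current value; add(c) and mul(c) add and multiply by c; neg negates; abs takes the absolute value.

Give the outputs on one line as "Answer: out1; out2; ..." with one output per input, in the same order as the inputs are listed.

-360; -144; -344; -224; -160; -280

Execution, op by op:
  -45 -> 45 -> 45 -> -360
  -18 -> 18 -> 18 -> -144
  43 -> -43 -> 43 -> -344
  -28 -> 28 -> 28 -> -224
  -20 -> 20 -> 20 -> -160
  -35 -> 35 -> 35 -> -280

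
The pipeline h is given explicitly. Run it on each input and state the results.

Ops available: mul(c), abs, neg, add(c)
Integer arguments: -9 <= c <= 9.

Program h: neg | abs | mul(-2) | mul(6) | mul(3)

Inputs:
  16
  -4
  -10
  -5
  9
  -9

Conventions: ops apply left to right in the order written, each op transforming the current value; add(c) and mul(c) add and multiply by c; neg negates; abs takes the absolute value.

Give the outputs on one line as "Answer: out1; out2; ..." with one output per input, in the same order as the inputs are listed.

Execution, op by op:
  16 -> -16 -> 16 -> -32 -> -192 -> -576
  -4 -> 4 -> 4 -> -8 -> -48 -> -144
  -10 -> 10 -> 10 -> -20 -> -120 -> -360
  -5 -> 5 -> 5 -> -10 -> -60 -> -180
  9 -> -9 -> 9 -> -18 -> -108 -> -324
  -9 -> 9 -> 9 -> -18 -> -108 -> -324

-576; -144; -360; -180; -324; -324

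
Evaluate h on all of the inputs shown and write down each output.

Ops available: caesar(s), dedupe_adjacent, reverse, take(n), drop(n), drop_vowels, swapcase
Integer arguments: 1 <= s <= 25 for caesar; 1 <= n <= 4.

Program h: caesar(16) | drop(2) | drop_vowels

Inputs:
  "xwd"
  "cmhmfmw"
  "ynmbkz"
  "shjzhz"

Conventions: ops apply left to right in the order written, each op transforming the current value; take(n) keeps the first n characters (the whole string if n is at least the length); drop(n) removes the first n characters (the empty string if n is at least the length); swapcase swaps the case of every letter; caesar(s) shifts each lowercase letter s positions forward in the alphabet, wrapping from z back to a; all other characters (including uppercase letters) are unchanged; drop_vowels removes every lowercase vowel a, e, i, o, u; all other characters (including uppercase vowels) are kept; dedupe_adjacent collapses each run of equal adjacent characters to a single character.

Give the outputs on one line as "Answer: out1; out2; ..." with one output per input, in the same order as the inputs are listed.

Execution, op by op:
  "xwd" -> "nmt" -> "t" -> "t"
  "cmhmfmw" -> "scxcvcm" -> "xcvcm" -> "xcvcm"
  "ynmbkz" -> "odcrap" -> "crap" -> "crp"
  "shjzhz" -> "ixzpxp" -> "zpxp" -> "zpxp"

"t"; "xcvcm"; "crp"; "zpxp"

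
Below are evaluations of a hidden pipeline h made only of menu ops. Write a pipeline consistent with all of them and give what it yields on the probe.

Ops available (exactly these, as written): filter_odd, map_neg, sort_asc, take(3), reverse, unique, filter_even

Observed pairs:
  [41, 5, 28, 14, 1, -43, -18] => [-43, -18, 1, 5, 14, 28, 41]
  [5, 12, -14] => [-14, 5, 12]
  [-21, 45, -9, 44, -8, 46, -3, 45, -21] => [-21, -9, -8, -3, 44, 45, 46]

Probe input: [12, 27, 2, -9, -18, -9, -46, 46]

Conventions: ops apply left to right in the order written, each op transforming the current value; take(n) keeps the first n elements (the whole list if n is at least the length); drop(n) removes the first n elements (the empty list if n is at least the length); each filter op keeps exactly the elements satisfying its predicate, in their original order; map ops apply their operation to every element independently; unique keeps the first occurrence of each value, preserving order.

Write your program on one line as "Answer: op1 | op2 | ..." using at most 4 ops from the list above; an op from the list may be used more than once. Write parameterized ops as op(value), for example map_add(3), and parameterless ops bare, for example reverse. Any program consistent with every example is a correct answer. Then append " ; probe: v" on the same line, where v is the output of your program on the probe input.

reverse | unique | sort_asc ; probe: [-46, -18, -9, 2, 12, 27, 46]

Check, running the answer program on each example:
  [41, 5, 28, 14, 1, -43, -18] -> [-18, -43, 1, 14, 28, 5, 41] -> [-18, -43, 1, 14, 28, 5, 41] -> [-43, -18, 1, 5, 14, 28, 41]
  [5, 12, -14] -> [-14, 12, 5] -> [-14, 12, 5] -> [-14, 5, 12]
  [-21, 45, -9, 44, -8, 46, -3, 45, -21] -> [-21, 45, -3, 46, -8, 44, -9, 45, -21] -> [-21, 45, -3, 46, -8, 44, -9] -> [-21, -9, -8, -3, 44, 45, 46]
  probe: [12, 27, 2, -9, -18, -9, -46, 46] -> [46, -46, -9, -18, -9, 2, 27, 12] -> [46, -46, -9, -18, 2, 27, 12] -> [-46, -18, -9, 2, 12, 27, 46]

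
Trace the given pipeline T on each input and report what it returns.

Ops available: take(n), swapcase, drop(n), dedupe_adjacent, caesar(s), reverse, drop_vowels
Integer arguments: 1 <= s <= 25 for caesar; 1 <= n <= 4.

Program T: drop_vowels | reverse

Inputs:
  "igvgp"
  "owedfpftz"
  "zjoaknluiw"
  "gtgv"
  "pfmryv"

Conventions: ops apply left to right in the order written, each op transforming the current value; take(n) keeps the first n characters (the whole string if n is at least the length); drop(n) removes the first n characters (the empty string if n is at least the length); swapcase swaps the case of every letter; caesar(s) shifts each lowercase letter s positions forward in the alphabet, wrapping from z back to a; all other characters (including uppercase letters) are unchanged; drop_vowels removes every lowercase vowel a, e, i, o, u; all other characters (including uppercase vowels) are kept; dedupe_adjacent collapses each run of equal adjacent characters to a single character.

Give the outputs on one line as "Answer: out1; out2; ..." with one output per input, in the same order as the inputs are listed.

"pgvg"; "ztfpfdw"; "wlnkjz"; "vgtg"; "vyrmfp"

Execution, op by op:
  "igvgp" -> "gvgp" -> "pgvg"
  "owedfpftz" -> "wdfpftz" -> "ztfpfdw"
  "zjoaknluiw" -> "zjknlw" -> "wlnkjz"
  "gtgv" -> "gtgv" -> "vgtg"
  "pfmryv" -> "pfmryv" -> "vyrmfp"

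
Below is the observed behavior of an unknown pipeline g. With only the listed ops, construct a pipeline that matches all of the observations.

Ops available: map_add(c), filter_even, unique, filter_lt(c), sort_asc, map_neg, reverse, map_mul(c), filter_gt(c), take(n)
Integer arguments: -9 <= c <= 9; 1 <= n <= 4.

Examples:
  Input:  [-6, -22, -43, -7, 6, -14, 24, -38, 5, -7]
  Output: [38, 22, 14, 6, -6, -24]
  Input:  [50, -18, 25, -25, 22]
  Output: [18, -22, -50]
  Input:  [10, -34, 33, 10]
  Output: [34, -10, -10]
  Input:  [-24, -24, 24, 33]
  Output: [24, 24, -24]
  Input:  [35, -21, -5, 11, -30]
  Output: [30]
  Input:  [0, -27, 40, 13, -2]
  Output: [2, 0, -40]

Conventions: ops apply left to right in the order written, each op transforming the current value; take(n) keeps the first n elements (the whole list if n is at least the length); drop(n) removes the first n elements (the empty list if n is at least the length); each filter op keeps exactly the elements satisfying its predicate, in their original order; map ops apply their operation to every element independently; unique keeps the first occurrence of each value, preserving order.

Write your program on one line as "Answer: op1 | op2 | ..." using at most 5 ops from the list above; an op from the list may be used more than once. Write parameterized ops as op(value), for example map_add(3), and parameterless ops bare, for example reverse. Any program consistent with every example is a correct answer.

map_neg | sort_asc | reverse | filter_even

Check, running the answer program on each example:
  [-6, -22, -43, -7, 6, -14, 24, -38, 5, -7] -> [6, 22, 43, 7, -6, 14, -24, 38, -5, 7] -> [-24, -6, -5, 6, 7, 7, 14, 22, 38, 43] -> [43, 38, 22, 14, 7, 7, 6, -5, -6, -24] -> [38, 22, 14, 6, -6, -24]
  [50, -18, 25, -25, 22] -> [-50, 18, -25, 25, -22] -> [-50, -25, -22, 18, 25] -> [25, 18, -22, -25, -50] -> [18, -22, -50]
  [10, -34, 33, 10] -> [-10, 34, -33, -10] -> [-33, -10, -10, 34] -> [34, -10, -10, -33] -> [34, -10, -10]
  [-24, -24, 24, 33] -> [24, 24, -24, -33] -> [-33, -24, 24, 24] -> [24, 24, -24, -33] -> [24, 24, -24]
  [35, -21, -5, 11, -30] -> [-35, 21, 5, -11, 30] -> [-35, -11, 5, 21, 30] -> [30, 21, 5, -11, -35] -> [30]
  [0, -27, 40, 13, -2] -> [0, 27, -40, -13, 2] -> [-40, -13, 0, 2, 27] -> [27, 2, 0, -13, -40] -> [2, 0, -40]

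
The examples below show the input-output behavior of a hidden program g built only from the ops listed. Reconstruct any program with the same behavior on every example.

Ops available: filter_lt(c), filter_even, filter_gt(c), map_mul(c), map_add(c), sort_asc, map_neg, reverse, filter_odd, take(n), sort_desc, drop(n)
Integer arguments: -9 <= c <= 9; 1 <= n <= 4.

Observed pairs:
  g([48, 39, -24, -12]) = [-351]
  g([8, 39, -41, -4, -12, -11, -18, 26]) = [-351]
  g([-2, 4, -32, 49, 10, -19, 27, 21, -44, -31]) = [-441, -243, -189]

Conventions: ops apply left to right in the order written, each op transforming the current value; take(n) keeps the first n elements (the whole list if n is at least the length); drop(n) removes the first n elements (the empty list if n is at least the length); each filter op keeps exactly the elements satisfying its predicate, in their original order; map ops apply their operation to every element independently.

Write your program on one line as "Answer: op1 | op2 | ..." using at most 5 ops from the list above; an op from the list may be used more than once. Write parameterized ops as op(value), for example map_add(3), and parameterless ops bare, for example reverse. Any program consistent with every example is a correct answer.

sort_desc | map_mul(-9) | filter_lt(3) | filter_odd

Check, running the answer program on each example:
  [48, 39, -24, -12] -> [48, 39, -12, -24] -> [-432, -351, 108, 216] -> [-432, -351] -> [-351]
  [8, 39, -41, -4, -12, -11, -18, 26] -> [39, 26, 8, -4, -11, -12, -18, -41] -> [-351, -234, -72, 36, 99, 108, 162, 369] -> [-351, -234, -72] -> [-351]
  [-2, 4, -32, 49, 10, -19, 27, 21, -44, -31] -> [49, 27, 21, 10, 4, -2, -19, -31, -32, -44] -> [-441, -243, -189, -90, -36, 18, 171, 279, 288, 396] -> [-441, -243, -189, -90, -36] -> [-441, -243, -189]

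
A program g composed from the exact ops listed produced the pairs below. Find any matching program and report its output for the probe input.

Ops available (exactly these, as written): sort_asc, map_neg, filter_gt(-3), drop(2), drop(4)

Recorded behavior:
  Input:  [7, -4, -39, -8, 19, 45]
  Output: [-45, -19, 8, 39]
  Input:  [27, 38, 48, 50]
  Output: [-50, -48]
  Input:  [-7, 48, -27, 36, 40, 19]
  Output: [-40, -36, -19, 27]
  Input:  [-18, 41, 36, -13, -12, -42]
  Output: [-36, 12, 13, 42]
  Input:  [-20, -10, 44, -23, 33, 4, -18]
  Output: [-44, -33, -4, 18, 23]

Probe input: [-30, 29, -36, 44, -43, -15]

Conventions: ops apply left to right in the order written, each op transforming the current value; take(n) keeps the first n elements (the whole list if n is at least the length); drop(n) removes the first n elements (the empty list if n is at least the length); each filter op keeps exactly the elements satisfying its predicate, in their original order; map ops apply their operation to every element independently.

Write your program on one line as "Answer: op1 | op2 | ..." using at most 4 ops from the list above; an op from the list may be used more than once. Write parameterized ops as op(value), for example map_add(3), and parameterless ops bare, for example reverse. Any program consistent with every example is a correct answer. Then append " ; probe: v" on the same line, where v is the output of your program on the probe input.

map_neg | drop(2) | sort_asc ; probe: [-44, 15, 36, 43]

Check, running the answer program on each example:
  [7, -4, -39, -8, 19, 45] -> [-7, 4, 39, 8, -19, -45] -> [39, 8, -19, -45] -> [-45, -19, 8, 39]
  [27, 38, 48, 50] -> [-27, -38, -48, -50] -> [-48, -50] -> [-50, -48]
  [-7, 48, -27, 36, 40, 19] -> [7, -48, 27, -36, -40, -19] -> [27, -36, -40, -19] -> [-40, -36, -19, 27]
  [-18, 41, 36, -13, -12, -42] -> [18, -41, -36, 13, 12, 42] -> [-36, 13, 12, 42] -> [-36, 12, 13, 42]
  [-20, -10, 44, -23, 33, 4, -18] -> [20, 10, -44, 23, -33, -4, 18] -> [-44, 23, -33, -4, 18] -> [-44, -33, -4, 18, 23]
  probe: [-30, 29, -36, 44, -43, -15] -> [30, -29, 36, -44, 43, 15] -> [36, -44, 43, 15] -> [-44, 15, 36, 43]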